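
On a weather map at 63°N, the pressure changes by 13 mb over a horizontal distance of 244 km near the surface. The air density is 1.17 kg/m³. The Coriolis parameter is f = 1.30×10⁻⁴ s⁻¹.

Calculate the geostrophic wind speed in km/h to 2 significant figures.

130 km/h

Pressure gradient: |∂P/∂n| = 1300 Pa / 244000 m = 5.33×10⁻³ Pa/m
Geostrophic balance (pressure-gradient force = Coriolis force):
V_g = (1/(fρ)) |∂P/∂n| = 5.33×10⁻³ / (1.30×10⁻⁴ × 1.17) = 35.0 m/s
Converting: 35.0 m/s × 3.6 = 130 km/h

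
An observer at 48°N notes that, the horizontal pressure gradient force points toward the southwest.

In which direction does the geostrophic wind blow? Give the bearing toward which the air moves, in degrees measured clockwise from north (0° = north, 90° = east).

The pressure-gradient force points toward the southwest (bearing 225°).
Geostrophic balance: in the Northern Hemisphere the Coriolis force deflects motion to the right, so the geostrophic wind blows 90° to the right of the pressure-gradient force (low pressure on the left).
Rotating 225° by 90° clockwise gives 315° — the wind blows toward the northwest.

315°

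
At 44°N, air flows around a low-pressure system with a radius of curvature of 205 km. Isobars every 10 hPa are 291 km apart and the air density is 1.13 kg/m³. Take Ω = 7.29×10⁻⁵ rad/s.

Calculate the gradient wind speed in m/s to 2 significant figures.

Coriolis parameter at 44°N:
f = 2Ω sin φ = 2 × 7.29×10⁻⁵ × sin 44° = 1.01×10⁻⁴ s⁻¹
Pressure gradient: |∂P/∂n| = 1000 Pa / 291000 m = 3.44×10⁻³ Pa/m
Geostrophic speed: V_g = |∂P/∂n|/(fρ) = 3.44×10⁻³/(1.01×10⁻⁴ × 1.13) = 30.0 m/s
Around a low, centrifugal force acts outward with Coriolis, so pressure-gradient force balances both:
(1/ρ)|∂P/∂n| = fV + V²/R  →  V² + fR·V − fR·V_g = 0
With fR = 1.01×10⁻⁴ × 205×10³ m = 20.8 m/s:
V = [−fR + √((fR)² + 4 fR V_g)]/2 = [−20.8 + √(20.8² + 4×20.8×30)]/2 = 16.7 m/s
Subgeostrophic (V < V_g = 30 m/s), as expected around a low.

17 m/s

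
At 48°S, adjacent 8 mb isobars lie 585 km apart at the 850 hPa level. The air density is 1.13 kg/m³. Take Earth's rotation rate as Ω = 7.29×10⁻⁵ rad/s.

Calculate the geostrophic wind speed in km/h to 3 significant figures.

Coriolis parameter at 48°S:
f = 2Ω sin φ = 2 × 7.29×10⁻⁵ × sin 48° = 1.08×10⁻⁴ s⁻¹
Pressure gradient: |∂P/∂n| = 800 Pa / 585000 m = 1.37×10⁻³ Pa/m
Geostrophic balance (pressure-gradient force = Coriolis force):
V_g = (1/(fρ)) |∂P/∂n| = 1.37×10⁻³ / (1.08×10⁻⁴ × 1.13) = 11.2 m/s
Converting: 11.2 m/s × 3.6 = 40.2 km/h

40.2 km/h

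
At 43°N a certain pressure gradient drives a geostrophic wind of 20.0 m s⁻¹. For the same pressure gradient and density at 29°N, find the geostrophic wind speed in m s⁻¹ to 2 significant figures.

With the same pressure gradient and density, V_g ∝ 1/f ∝ 1/sin φ.
V₂ = V₁ · sin φ₁ / sin φ₂ = 20.0 × sin 43° / sin 29°
V₂ = 20.0 × 0.6820/0.4848 = 28 m s⁻¹

28 m s⁻¹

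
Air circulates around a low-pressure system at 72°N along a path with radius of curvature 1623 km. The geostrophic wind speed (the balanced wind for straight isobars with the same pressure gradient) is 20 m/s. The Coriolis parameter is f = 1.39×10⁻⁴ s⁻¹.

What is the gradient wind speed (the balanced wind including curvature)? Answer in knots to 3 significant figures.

35.9 knots

Around a low, centrifugal force acts outward with Coriolis, so pressure-gradient force balances both:
(1/ρ)|∂P/∂n| = fV + V²/R  →  V² + fR·V − fR·V_g = 0
With fR = 1.39×10⁻⁴ × 1623×10³ m = 226 m/s:
V = [−fR + √((fR)² + 4 fR V_g)]/2 = [−226 + √(226² + 4×226×20)]/2 = 18.5 m/s
Subgeostrophic (V < V_g = 20 m/s), as expected around a low.
Converting: 18.5 m/s × 1.944 = 35.9 knots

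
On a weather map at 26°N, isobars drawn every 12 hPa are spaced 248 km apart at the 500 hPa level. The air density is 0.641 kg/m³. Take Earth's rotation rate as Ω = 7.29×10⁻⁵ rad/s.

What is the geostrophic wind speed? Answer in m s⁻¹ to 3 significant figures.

118 m s⁻¹

Coriolis parameter at 26°N:
f = 2Ω sin φ = 2 × 7.29×10⁻⁵ × sin 26° = 6.39×10⁻⁵ s⁻¹
Pressure gradient: |∂P/∂n| = 1200 Pa / 248000 m = 4.84×10⁻³ Pa/m
Geostrophic balance (pressure-gradient force = Coriolis force):
V_g = (1/(fρ)) |∂P/∂n| = 4.84×10⁻³ / (6.39×10⁻⁵ × 0.641) = 118 m/s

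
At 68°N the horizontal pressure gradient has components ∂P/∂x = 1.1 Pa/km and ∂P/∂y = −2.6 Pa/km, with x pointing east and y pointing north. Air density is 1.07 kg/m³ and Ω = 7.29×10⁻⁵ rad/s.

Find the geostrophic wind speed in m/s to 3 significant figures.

19.5 m/s

Coriolis parameter at 68°N:
f = 2Ω sin φ = 2 × 7.29×10⁻⁵ × sin 68° = 1.35×10⁻⁴ s⁻¹
Component geostrophic relations (x east, y north):
u_g = −(1/(fρ)) ∂P/∂y,  v_g = (1/(fρ)) ∂P/∂x
u_g = −(−2.6×10⁻³)/(1.35×10⁻⁴ × 1.07) = 18.0 m/s;  v_g = (1.1×10⁻³)/(1.35×10⁻⁴ × 1.07) = 7.60 m/s
|V_g| = √(u_g² + v_g²) = 19.5 m/s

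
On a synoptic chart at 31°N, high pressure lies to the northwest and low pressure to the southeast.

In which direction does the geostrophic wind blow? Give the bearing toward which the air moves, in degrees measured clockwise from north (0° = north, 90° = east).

225°

The pressure-gradient force points toward the southeast (bearing 135°).
Geostrophic balance: in the Northern Hemisphere the Coriolis force deflects motion to the right, so the geostrophic wind blows 90° to the right of the pressure-gradient force (low pressure on the left).
Rotating 135° by 90° clockwise gives 225° — the wind blows toward the southwest.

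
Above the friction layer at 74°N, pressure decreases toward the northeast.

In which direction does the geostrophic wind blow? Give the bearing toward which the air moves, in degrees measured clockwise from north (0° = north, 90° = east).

135°

The pressure-gradient force points toward the northeast (bearing 045°).
Geostrophic balance: in the Northern Hemisphere the Coriolis force deflects motion to the right, so the geostrophic wind blows 90° to the right of the pressure-gradient force (low pressure on the left).
Rotating 045° by 90° clockwise gives 135° — the wind blows toward the southeast.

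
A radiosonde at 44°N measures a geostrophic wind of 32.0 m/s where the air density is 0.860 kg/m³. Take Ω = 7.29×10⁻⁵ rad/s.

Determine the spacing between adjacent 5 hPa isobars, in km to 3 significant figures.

Coriolis parameter at 44°N:
f = 2Ω sin φ = 2 × 7.29×10⁻⁵ × sin 44° = 1.01×10⁻⁴ s⁻¹
Geostrophic balance rearranged: |∂P/∂n| = f ρ V_g
|∂P/∂n| = 1.01×10⁻⁴ × 0.860 × 32.0 = 2.79×10⁻³ Pa/m
Isobar spacing: Δn = ΔP/|∂P/∂n| = 500 Pa / 2.79×10⁻³ Pa/m = 179388 m ≈ 179 km

179 km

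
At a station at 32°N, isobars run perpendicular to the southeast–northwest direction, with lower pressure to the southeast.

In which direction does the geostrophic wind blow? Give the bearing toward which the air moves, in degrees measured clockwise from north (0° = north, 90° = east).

The pressure-gradient force points toward the southeast (bearing 135°).
Geostrophic balance: in the Northern Hemisphere the Coriolis force deflects motion to the right, so the geostrophic wind blows 90° to the right of the pressure-gradient force (low pressure on the left).
Rotating 135° by 90° clockwise gives 225° — the wind blows toward the southwest.

225°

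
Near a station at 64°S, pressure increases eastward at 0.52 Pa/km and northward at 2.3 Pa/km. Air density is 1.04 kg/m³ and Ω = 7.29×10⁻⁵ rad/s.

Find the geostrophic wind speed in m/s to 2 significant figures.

Coriolis parameter at 64°S:
f = 2Ω sin φ = 2 × 7.29×10⁻⁵ × sin 64° = 1.31×10⁻⁴ s⁻¹
In the Southern Hemisphere f is negative: f = −1.31×10⁻⁴ s⁻¹.
Component geostrophic relations (x east, y north):
u_g = −(1/(fρ)) ∂P/∂y,  v_g = (1/(fρ)) ∂P/∂x
u_g = −(2.3×10⁻³)/(−1.31×10⁻⁴ × 1.04) = 16.9 m/s;  v_g = (0.52×10⁻³)/(−1.31×10⁻⁴ × 1.04) = −3.82 m/s
|V_g| = √(u_g² + v_g²) = 17.3 m/s

17 m/s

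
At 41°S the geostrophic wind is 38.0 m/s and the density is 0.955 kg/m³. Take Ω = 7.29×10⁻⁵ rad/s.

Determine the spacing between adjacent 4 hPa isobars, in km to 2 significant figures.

Coriolis parameter at 41°S:
f = 2Ω sin φ = 2 × 7.29×10⁻⁵ × sin 41° = 9.57×10⁻⁵ s⁻¹
Geostrophic balance rearranged: |∂P/∂n| = f ρ V_g
|∂P/∂n| = 9.57×10⁻⁵ × 0.955 × 38.0 = 3.47×10⁻³ Pa/m
Isobar spacing: Δn = ΔP/|∂P/∂n| = 400 Pa / 3.47×10⁻³ Pa/m = 115232 m ≈ 120 km

120 km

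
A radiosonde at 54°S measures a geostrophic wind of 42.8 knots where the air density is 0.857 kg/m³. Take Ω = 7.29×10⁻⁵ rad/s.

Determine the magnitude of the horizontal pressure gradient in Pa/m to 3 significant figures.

Coriolis parameter at 54°S:
f = 2Ω sin φ = 2 × 7.29×10⁻⁵ × sin 54° = 1.18×10⁻⁴ s⁻¹
Wind speed in SI: 42.8 knots = 22.0 m/s
Geostrophic balance rearranged: |∂P/∂n| = f ρ V_g
|∂P/∂n| = 1.18×10⁻⁴ × 0.857 × 22.0 = 2.23×10⁻³ Pa/m

2.23×10⁻³ Pa/m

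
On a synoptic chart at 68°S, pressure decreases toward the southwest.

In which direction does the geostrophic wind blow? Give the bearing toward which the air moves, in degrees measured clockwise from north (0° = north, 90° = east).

135°

The pressure-gradient force points toward the southwest (bearing 225°).
Geostrophic balance: in the Southern Hemisphere the Coriolis force deflects motion to the left, so the geostrophic wind blows 90° to the left of the pressure-gradient force (low pressure on the right).
Rotating 225° by 90° counterclockwise gives 135° — the wind blows toward the southeast.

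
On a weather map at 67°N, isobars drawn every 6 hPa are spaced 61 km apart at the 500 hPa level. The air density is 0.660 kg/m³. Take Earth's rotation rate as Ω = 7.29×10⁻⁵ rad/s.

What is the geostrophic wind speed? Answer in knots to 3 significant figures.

Coriolis parameter at 67°N:
f = 2Ω sin φ = 2 × 7.29×10⁻⁵ × sin 67° = 1.34×10⁻⁴ s⁻¹
Pressure gradient: |∂P/∂n| = 600 Pa / 61000 m = 9.84×10⁻³ Pa/m
Geostrophic balance (pressure-gradient force = Coriolis force):
V_g = (1/(fρ)) |∂P/∂n| = 9.84×10⁻³ / (1.34×10⁻⁴ × 0.660) = 111 m/s
Converting: 111 m/s × 1.944 = 216 knots

216 knots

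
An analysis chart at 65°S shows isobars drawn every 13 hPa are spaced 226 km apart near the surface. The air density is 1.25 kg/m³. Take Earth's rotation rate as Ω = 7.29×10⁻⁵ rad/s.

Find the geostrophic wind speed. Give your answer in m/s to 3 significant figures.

Coriolis parameter at 65°S:
f = 2Ω sin φ = 2 × 7.29×10⁻⁵ × sin 65° = 1.32×10⁻⁴ s⁻¹
Pressure gradient: |∂P/∂n| = 1300 Pa / 226000 m = 5.75×10⁻³ Pa/m
Geostrophic balance (pressure-gradient force = Coriolis force):
V_g = (1/(fρ)) |∂P/∂n| = 5.75×10⁻³ / (1.32×10⁻⁴ × 1.25) = 34.8 m/s

34.8 m/s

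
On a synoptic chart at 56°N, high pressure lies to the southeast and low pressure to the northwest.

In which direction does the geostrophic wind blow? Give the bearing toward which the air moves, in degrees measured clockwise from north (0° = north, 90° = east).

045°

The pressure-gradient force points toward the northwest (bearing 315°).
Geostrophic balance: in the Northern Hemisphere the Coriolis force deflects motion to the right, so the geostrophic wind blows 90° to the right of the pressure-gradient force (low pressure on the left).
Rotating 315° by 90° clockwise gives 045° — the wind blows toward the northeast.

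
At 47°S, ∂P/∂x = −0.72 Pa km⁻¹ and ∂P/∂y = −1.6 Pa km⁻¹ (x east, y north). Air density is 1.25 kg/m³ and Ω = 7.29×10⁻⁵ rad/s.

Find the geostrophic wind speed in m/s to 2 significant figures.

13 m/s

Coriolis parameter at 47°S:
f = 2Ω sin φ = 2 × 7.29×10⁻⁵ × sin 47° = 1.07×10⁻⁴ s⁻¹
In the Southern Hemisphere f is negative: f = −1.07×10⁻⁴ s⁻¹.
Component geostrophic relations (x east, y north):
u_g = −(1/(fρ)) ∂P/∂y,  v_g = (1/(fρ)) ∂P/∂x
u_g = −(−1.6×10⁻³)/(−1.07×10⁻⁴ × 1.25) = −12.0 m/s;  v_g = (−0.72×10⁻³)/(−1.07×10⁻⁴ × 1.25) = 5.40 m/s
|V_g| = √(u_g² + v_g²) = 13.2 m/s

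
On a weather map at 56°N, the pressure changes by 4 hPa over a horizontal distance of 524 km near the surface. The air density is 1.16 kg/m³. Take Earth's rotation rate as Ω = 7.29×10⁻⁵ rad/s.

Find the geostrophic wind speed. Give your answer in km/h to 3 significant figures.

19.6 km/h

Coriolis parameter at 56°N:
f = 2Ω sin φ = 2 × 7.29×10⁻⁵ × sin 56° = 1.21×10⁻⁴ s⁻¹
Pressure gradient: |∂P/∂n| = 400 Pa / 524000 m = 7.63×10⁻⁴ Pa/m
Geostrophic balance (pressure-gradient force = Coriolis force):
V_g = (1/(fρ)) |∂P/∂n| = 7.63×10⁻⁴ / (1.21×10⁻⁴ × 1.16) = 5.44 m/s
Converting: 5.44 m/s × 3.6 = 19.6 km/h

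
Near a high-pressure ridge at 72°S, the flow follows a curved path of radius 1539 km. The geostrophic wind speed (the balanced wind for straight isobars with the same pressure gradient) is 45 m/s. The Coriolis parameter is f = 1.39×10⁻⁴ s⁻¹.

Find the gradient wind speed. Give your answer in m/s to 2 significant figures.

64 m/s

Around a high, pressure-gradient force acts outward with centrifugal, so Coriolis balances both:
fV = (1/ρ)|∂P/∂n| + V²/R  →  V² − fR·V + fR·V_g = 0
With fR = 1.39×10⁻⁴ × 1539×10³ m = 214 m/s:
V = [fR − √((fR)² − 4 fR V_g)]/2 = [214 − √(214² − 4×214×45)]/2 = 64.4 m/s
Supergeostrophic (V > V_g = 45 m/s), as expected around a high.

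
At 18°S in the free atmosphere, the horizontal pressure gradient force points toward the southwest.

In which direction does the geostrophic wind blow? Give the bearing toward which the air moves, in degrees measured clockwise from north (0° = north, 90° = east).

135°

The pressure-gradient force points toward the southwest (bearing 225°).
Geostrophic balance: in the Southern Hemisphere the Coriolis force deflects motion to the left, so the geostrophic wind blows 90° to the left of the pressure-gradient force (low pressure on the right).
Rotating 225° by 90° counterclockwise gives 135° — the wind blows toward the southeast.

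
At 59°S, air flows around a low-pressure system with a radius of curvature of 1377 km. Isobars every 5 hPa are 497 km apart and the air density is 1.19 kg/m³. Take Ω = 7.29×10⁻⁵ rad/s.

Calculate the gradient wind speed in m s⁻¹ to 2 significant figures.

6.5 m s⁻¹

Coriolis parameter at 59°S:
f = 2Ω sin φ = 2 × 7.29×10⁻⁵ × sin 59° = 1.25×10⁻⁴ s⁻¹
Pressure gradient: |∂P/∂n| = 500 Pa / 497000 m = 1.01×10⁻³ Pa/m
Geostrophic speed: V_g = |∂P/∂n|/(fρ) = 1.01×10⁻³/(1.25×10⁻⁴ × 1.19) = 6.76 m/s
Around a low, centrifugal force acts outward with Coriolis, so pressure-gradient force balances both:
(1/ρ)|∂P/∂n| = fV + V²/R  →  V² + fR·V − fR·V_g = 0
With fR = 1.25×10⁻⁴ × 1377×10³ m = 172 m/s:
V = [−fR + √((fR)² + 4 fR V_g)]/2 = [−172 + √(172² + 4×172×6.76)]/2 = 6.52 m/s
Subgeostrophic (V < V_g = 6.76 m/s), as expected around a low.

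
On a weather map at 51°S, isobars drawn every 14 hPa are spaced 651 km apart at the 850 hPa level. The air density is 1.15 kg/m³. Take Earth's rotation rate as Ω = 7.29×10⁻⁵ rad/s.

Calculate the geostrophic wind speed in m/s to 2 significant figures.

Coriolis parameter at 51°S:
f = 2Ω sin φ = 2 × 7.29×10⁻⁵ × sin 51° = 1.13×10⁻⁴ s⁻¹
Pressure gradient: |∂P/∂n| = 1400 Pa / 651000 m = 2.15×10⁻³ Pa/m
Geostrophic balance (pressure-gradient force = Coriolis force):
V_g = (1/(fρ)) |∂P/∂n| = 2.15×10⁻³ / (1.13×10⁻⁴ × 1.15) = 16.5 m/s

17 m/s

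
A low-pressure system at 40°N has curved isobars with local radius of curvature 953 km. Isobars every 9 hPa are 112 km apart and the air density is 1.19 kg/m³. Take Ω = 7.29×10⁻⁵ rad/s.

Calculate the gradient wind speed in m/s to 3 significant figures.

47.2 m/s

Coriolis parameter at 40°N:
f = 2Ω sin φ = 2 × 7.29×10⁻⁵ × sin 40° = 9.37×10⁻⁵ s⁻¹
Pressure gradient: |∂P/∂n| = 900 Pa / 112000 m = 8.04×10⁻³ Pa/m
Geostrophic speed: V_g = |∂P/∂n|/(fρ) = 8.04×10⁻³/(9.37×10⁻⁵ × 1.19) = 72.1 m/s
Around a low, centrifugal force acts outward with Coriolis, so pressure-gradient force balances both:
(1/ρ)|∂P/∂n| = fV + V²/R  →  V² + fR·V − fR·V_g = 0
With fR = 9.37×10⁻⁵ × 953×10³ m = 89.3 m/s:
V = [−fR + √((fR)² + 4 fR V_g)]/2 = [−89.3 + √(89.3² + 4×89.3×72.1)]/2 = 47.2 m/s
Subgeostrophic (V < V_g = 72.1 m/s), as expected around a low.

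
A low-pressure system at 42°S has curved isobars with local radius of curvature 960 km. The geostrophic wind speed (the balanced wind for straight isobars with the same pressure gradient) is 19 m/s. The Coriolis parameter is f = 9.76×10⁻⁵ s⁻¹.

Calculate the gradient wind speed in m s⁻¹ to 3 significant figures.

Around a low, centrifugal force acts outward with Coriolis, so pressure-gradient force balances both:
(1/ρ)|∂P/∂n| = fV + V²/R  →  V² + fR·V − fR·V_g = 0
With fR = 9.76×10⁻⁵ × 960×10³ m = 93.7 m/s:
V = [−fR + √((fR)² + 4 fR V_g)]/2 = [−93.7 + √(93.7² + 4×93.7×19)]/2 = 16.2 m/s
Subgeostrophic (V < V_g = 19 m/s), as expected around a low.

16.2 m s⁻¹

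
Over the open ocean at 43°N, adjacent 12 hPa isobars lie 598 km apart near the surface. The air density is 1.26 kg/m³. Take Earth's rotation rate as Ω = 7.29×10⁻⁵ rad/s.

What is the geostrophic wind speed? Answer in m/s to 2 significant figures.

Coriolis parameter at 43°N:
f = 2Ω sin φ = 2 × 7.29×10⁻⁵ × sin 43° = 9.94×10⁻⁵ s⁻¹
Pressure gradient: |∂P/∂n| = 1200 Pa / 598000 m = 2.01×10⁻³ Pa/m
Geostrophic balance (pressure-gradient force = Coriolis force):
V_g = (1/(fρ)) |∂P/∂n| = 2.01×10⁻³ / (9.94×10⁻⁵ × 1.26) = 16.0 m/s

16 m/s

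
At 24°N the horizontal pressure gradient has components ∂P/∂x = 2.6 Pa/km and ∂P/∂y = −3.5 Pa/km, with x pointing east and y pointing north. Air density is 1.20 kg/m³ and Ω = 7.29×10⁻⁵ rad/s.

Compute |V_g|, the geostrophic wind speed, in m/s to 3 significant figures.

61.3 m/s

Coriolis parameter at 24°N:
f = 2Ω sin φ = 2 × 7.29×10⁻⁵ × sin 24° = 5.93×10⁻⁵ s⁻¹
Component geostrophic relations (x east, y north):
u_g = −(1/(fρ)) ∂P/∂y,  v_g = (1/(fρ)) ∂P/∂x
u_g = −(−3.5×10⁻³)/(5.93×10⁻⁵ × 1.20) = 49.2 m/s;  v_g = (2.6×10⁻³)/(5.93×10⁻⁵ × 1.20) = 36.5 m/s
|V_g| = √(u_g² + v_g²) = 61.3 m/s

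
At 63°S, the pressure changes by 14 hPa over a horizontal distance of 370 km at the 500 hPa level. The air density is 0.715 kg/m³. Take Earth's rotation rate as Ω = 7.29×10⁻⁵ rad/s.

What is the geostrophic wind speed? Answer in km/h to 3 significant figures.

Coriolis parameter at 63°S:
f = 2Ω sin φ = 2 × 7.29×10⁻⁵ × sin 63° = 1.30×10⁻⁴ s⁻¹
Pressure gradient: |∂P/∂n| = 1400 Pa / 370000 m = 3.78×10⁻³ Pa/m
Geostrophic balance (pressure-gradient force = Coriolis force):
V_g = (1/(fρ)) |∂P/∂n| = 3.78×10⁻³ / (1.30×10⁻⁴ × 0.715) = 40.7 m/s
Converting: 40.7 m/s × 3.6 = 147 km/h

147 km/h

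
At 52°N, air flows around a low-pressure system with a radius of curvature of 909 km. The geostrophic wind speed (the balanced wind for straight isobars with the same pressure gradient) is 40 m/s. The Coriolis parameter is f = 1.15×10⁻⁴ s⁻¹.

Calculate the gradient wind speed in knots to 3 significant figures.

Around a low, centrifugal force acts outward with Coriolis, so pressure-gradient force balances both:
(1/ρ)|∂P/∂n| = fV + V²/R  →  V² + fR·V − fR·V_g = 0
With fR = 1.15×10⁻⁴ × 909×10³ m = 105 m/s:
V = [−fR + √((fR)² + 4 fR V_g)]/2 = [−105 + √(105² + 4×105×40)]/2 = 30.9 m/s
Subgeostrophic (V < V_g = 40 m/s), as expected around a low.
Converting: 30.9 m/s × 1.944 = 60.0 knots

60.0 knots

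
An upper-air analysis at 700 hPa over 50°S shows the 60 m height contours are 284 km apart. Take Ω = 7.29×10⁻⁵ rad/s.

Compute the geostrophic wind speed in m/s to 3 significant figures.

Coriolis parameter at 50°S:
f = 2Ω sin φ = 2 × 7.29×10⁻⁵ × sin 50° = 1.12×10⁻⁴ s⁻¹
Height gradient: |∂Z/∂n| = 60 m / 284000 m = 2.11×10⁻⁴
On a pressure surface, geostrophic balance gives V_g = (g/f)|∂Z/∂n|:
V_g = 9.81 × 2.11×10⁻⁴ / 1.12×10⁻⁴ = 18.6 m/s

18.6 m/s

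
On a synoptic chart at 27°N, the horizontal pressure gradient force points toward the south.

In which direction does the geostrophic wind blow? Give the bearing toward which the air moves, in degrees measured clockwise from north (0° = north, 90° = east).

270°

The pressure-gradient force points toward the south (bearing 180°).
Geostrophic balance: in the Northern Hemisphere the Coriolis force deflects motion to the right, so the geostrophic wind blows 90° to the right of the pressure-gradient force (low pressure on the left).
Rotating 180° by 90° clockwise gives 270° — the wind blows toward the west.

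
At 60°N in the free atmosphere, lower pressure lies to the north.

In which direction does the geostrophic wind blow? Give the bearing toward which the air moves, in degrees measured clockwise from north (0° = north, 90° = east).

The pressure-gradient force points toward the north (bearing 000°).
Geostrophic balance: in the Northern Hemisphere the Coriolis force deflects motion to the right, so the geostrophic wind blows 90° to the right of the pressure-gradient force (low pressure on the left).
Rotating 000° by 90° clockwise gives 090° — the wind blows toward the east.

090°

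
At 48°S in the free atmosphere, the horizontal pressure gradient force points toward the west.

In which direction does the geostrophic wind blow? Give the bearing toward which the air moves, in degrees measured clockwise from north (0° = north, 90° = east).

180°

The pressure-gradient force points toward the west (bearing 270°).
Geostrophic balance: in the Southern Hemisphere the Coriolis force deflects motion to the left, so the geostrophic wind blows 90° to the left of the pressure-gradient force (low pressure on the right).
Rotating 270° by 90° counterclockwise gives 180° — the wind blows toward the south.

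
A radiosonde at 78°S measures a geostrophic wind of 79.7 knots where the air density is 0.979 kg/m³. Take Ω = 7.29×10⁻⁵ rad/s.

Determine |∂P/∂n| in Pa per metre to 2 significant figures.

5.7×10⁻³ Pa/m

Coriolis parameter at 78°S:
f = 2Ω sin φ = 2 × 7.29×10⁻⁵ × sin 78° = 1.43×10⁻⁴ s⁻¹
Wind speed in SI: 79.7 knots = 41.0 m/s
Geostrophic balance rearranged: |∂P/∂n| = f ρ V_g
|∂P/∂n| = 1.43×10⁻⁴ × 0.979 × 41.0 = 5.72×10⁻³ Pa/m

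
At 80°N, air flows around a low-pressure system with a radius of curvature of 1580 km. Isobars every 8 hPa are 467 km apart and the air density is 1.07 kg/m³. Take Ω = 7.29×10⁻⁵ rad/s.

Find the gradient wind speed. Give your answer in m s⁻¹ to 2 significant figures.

Coriolis parameter at 80°N:
f = 2Ω sin φ = 2 × 7.29×10⁻⁵ × sin 80° = 1.44×10⁻⁴ s⁻¹
Pressure gradient: |∂P/∂n| = 800 Pa / 467000 m = 1.71×10⁻³ Pa/m
Geostrophic speed: V_g = |∂P/∂n|/(fρ) = 1.71×10⁻³/(1.44×10⁻⁴ × 1.07) = 11.2 m/s
Around a low, centrifugal force acts outward with Coriolis, so pressure-gradient force balances both:
(1/ρ)|∂P/∂n| = fV + V²/R  →  V² + fR·V − fR·V_g = 0
With fR = 1.44×10⁻⁴ × 1580×10³ m = 227 m/s:
V = [−fR + √((fR)² + 4 fR V_g)]/2 = [−227 + √(227² + 4×227×11.2)]/2 = 10.7 m/s
Subgeostrophic (V < V_g = 11.2 m/s), as expected around a low.

11 m s⁻¹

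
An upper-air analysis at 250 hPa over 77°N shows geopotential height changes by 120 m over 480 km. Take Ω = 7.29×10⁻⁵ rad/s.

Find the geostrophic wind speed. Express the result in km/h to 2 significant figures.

62 km/h

Coriolis parameter at 77°N:
f = 2Ω sin φ = 2 × 7.29×10⁻⁵ × sin 77° = 1.42×10⁻⁴ s⁻¹
Height gradient: |∂Z/∂n| = 120 m / 480000 m = 2.50×10⁻⁴
On a pressure surface, geostrophic balance gives V_g = (g/f)|∂Z/∂n|:
V_g = 9.81 × 2.50×10⁻⁴ / 1.42×10⁻⁴ = 17.3 m/s
Converting: 17.3 m/s × 3.6 = 62 km/h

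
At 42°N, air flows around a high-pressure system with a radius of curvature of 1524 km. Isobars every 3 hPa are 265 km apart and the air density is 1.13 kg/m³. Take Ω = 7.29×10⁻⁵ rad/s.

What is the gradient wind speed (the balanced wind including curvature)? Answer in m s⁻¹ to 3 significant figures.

11.1 m s⁻¹

Coriolis parameter at 42°N:
f = 2Ω sin φ = 2 × 7.29×10⁻⁵ × sin 42° = 9.76×10⁻⁵ s⁻¹
Pressure gradient: |∂P/∂n| = 300 Pa / 265000 m = 1.13×10⁻³ Pa/m
Geostrophic speed: V_g = |∂P/∂n|/(fρ) = 1.13×10⁻³/(9.76×10⁻⁵ × 1.13) = 10.3 m/s
Around a high, pressure-gradient force acts outward with centrifugal, so Coriolis balances both:
fV = (1/ρ)|∂P/∂n| + V²/R  →  V² − fR·V + fR·V_g = 0
With fR = 9.76×10⁻⁵ × 1524×10³ m = 149 m/s:
V = [fR − √((fR)² − 4 fR V_g)]/2 = [149 − √(149² − 4×149×10.3)]/2 = 11.1 m/s
Supergeostrophic (V > V_g = 10.3 m/s), as expected around a high.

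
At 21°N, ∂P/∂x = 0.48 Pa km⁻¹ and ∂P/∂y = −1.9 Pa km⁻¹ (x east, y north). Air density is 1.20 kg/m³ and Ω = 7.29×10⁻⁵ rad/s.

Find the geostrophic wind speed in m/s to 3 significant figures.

Coriolis parameter at 21°N:
f = 2Ω sin φ = 2 × 7.29×10⁻⁵ × sin 21° = 5.23×10⁻⁵ s⁻¹
Component geostrophic relations (x east, y north):
u_g = −(1/(fρ)) ∂P/∂y,  v_g = (1/(fρ)) ∂P/∂x
u_g = −(−1.9×10⁻³)/(5.23×10⁻⁵ × 1.20) = 30.3 m/s;  v_g = (0.48×10⁻³)/(5.23×10⁻⁵ × 1.20) = 7.66 m/s
|V_g| = √(u_g² + v_g²) = 31.3 m/s

31.3 m/s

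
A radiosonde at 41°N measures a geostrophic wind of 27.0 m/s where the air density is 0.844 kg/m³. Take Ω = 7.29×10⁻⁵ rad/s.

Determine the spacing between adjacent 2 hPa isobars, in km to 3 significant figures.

Coriolis parameter at 41°N:
f = 2Ω sin φ = 2 × 7.29×10⁻⁵ × sin 41° = 9.57×10⁻⁵ s⁻¹
Geostrophic balance rearranged: |∂P/∂n| = f ρ V_g
|∂P/∂n| = 9.57×10⁻⁵ × 0.844 × 27.0 = 2.18×10⁻³ Pa/m
Isobar spacing: Δn = ΔP/|∂P/∂n| = 200 Pa / 2.18×10⁻³ Pa/m = 91754 m ≈ 91.8 km

91.8 km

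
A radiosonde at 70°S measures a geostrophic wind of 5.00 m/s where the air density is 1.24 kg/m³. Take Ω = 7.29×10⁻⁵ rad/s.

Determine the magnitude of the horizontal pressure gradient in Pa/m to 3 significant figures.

Coriolis parameter at 70°S:
f = 2Ω sin φ = 2 × 7.29×10⁻⁵ × sin 70° = 1.37×10⁻⁴ s⁻¹
Geostrophic balance rearranged: |∂P/∂n| = f ρ V_g
|∂P/∂n| = 1.37×10⁻⁴ × 1.24 × 5.00 = 8.49×10⁻⁴ Pa/m

8.49×10⁻⁴ Pa/m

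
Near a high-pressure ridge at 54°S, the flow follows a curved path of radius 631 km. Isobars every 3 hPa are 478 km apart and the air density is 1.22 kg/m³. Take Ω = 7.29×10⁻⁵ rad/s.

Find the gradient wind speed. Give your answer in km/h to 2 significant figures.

17 km/h

Coriolis parameter at 54°S:
f = 2Ω sin φ = 2 × 7.29×10⁻⁵ × sin 54° = 1.18×10⁻⁴ s⁻¹
Pressure gradient: |∂P/∂n| = 300 Pa / 478000 m = 6.28×10⁻⁴ Pa/m
Geostrophic speed: V_g = |∂P/∂n|/(fρ) = 6.28×10⁻⁴/(1.18×10⁻⁴ × 1.22) = 4.36 m/s
Around a high, pressure-gradient force acts outward with centrifugal, so Coriolis balances both:
fV = (1/ρ)|∂P/∂n| + V²/R  →  V² − fR·V + fR·V_g = 0
With fR = 1.18×10⁻⁴ × 631×10³ m = 74.4 m/s:
V = [fR − √((fR)² − 4 fR V_g)]/2 = [74.4 − √(74.4² − 4×74.4×4.36)]/2 = 4.65 m/s
Supergeostrophic (V > V_g = 4.36 m/s), as expected around a high.
Converting: 4.65 m/s × 3.6 = 17 km/h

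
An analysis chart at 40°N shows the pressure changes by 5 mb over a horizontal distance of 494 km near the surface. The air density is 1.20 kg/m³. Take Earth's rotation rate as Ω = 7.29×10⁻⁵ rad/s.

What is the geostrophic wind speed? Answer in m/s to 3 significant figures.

Coriolis parameter at 40°N:
f = 2Ω sin φ = 2 × 7.29×10⁻⁵ × sin 40° = 9.37×10⁻⁵ s⁻¹
Pressure gradient: |∂P/∂n| = 500 Pa / 494000 m = 1.01×10⁻³ Pa/m
Geostrophic balance (pressure-gradient force = Coriolis force):
V_g = (1/(fρ)) |∂P/∂n| = 1.01×10⁻³ / (9.37×10⁻⁵ × 1.20) = 9.00 m/s

9.00 m/s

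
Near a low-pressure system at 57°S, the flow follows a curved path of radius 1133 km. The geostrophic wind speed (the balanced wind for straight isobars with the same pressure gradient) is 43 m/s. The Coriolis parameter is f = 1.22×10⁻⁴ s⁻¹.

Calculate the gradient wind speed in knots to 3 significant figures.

Around a low, centrifugal force acts outward with Coriolis, so pressure-gradient force balances both:
(1/ρ)|∂P/∂n| = fV + V²/R  →  V² + fR·V − fR·V_g = 0
With fR = 1.22×10⁻⁴ × 1133×10³ m = 138 m/s:
V = [−fR + √((fR)² + 4 fR V_g)]/2 = [−138 + √(138² + 4×138×43)]/2 = 34.4 m/s
Subgeostrophic (V < V_g = 43 m/s), as expected around a low.
Converting: 34.4 m/s × 1.944 = 66.9 knots

66.9 knots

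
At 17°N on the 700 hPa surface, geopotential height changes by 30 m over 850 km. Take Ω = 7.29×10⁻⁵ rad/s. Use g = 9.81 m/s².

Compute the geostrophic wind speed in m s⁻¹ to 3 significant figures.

Coriolis parameter at 17°N:
f = 2Ω sin φ = 2 × 7.29×10⁻⁵ × sin 17° = 4.26×10⁻⁵ s⁻¹
Height gradient: |∂Z/∂n| = 30 m / 850000 m = 3.53×10⁻⁵
On a pressure surface, geostrophic balance gives V_g = (g/f)|∂Z/∂n|:
V_g = 9.81 × 3.53×10⁻⁵ / 4.26×10⁻⁵ = 8.12 m/s

8.12 m s⁻¹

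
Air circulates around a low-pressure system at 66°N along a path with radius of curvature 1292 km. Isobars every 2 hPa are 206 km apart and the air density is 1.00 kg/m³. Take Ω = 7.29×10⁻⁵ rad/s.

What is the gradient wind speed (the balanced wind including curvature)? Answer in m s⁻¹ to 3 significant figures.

7.00 m s⁻¹

Coriolis parameter at 66°N:
f = 2Ω sin φ = 2 × 7.29×10⁻⁵ × sin 66° = 1.33×10⁻⁴ s⁻¹
Pressure gradient: |∂P/∂n| = 200 Pa / 206000 m = 9.71×10⁻⁴ Pa/m
Geostrophic speed: V_g = |∂P/∂n|/(fρ) = 9.71×10⁻⁴/(1.33×10⁻⁴ × 1.00) = 7.29 m/s
Around a low, centrifugal force acts outward with Coriolis, so pressure-gradient force balances both:
(1/ρ)|∂P/∂n| = fV + V²/R  →  V² + fR·V − fR·V_g = 0
With fR = 1.33×10⁻⁴ × 1292×10³ m = 172 m/s:
V = [−fR + √((fR)² + 4 fR V_g)]/2 = [−172 + √(172² + 4×172×7.29)]/2 = 7 m/s
Subgeostrophic (V < V_g = 7.29 m/s), as expected around a low.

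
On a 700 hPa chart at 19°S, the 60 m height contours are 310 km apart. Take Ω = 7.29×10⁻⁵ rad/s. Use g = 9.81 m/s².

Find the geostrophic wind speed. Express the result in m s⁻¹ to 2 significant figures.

40 m s⁻¹

Coriolis parameter at 19°S:
f = 2Ω sin φ = 2 × 7.29×10⁻⁵ × sin 19° = 4.75×10⁻⁵ s⁻¹
Height gradient: |∂Z/∂n| = 60 m / 310000 m = 1.94×10⁻⁴
On a pressure surface, geostrophic balance gives V_g = (g/f)|∂Z/∂n|:
V_g = 9.81 × 1.94×10⁻⁴ / 4.75×10⁻⁵ = 40.0 m/s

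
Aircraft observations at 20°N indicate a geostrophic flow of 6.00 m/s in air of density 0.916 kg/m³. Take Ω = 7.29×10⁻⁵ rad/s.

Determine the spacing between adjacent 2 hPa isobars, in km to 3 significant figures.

730 km

Coriolis parameter at 20°N:
f = 2Ω sin φ = 2 × 7.29×10⁻⁵ × sin 20° = 4.99×10⁻⁵ s⁻¹
Geostrophic balance rearranged: |∂P/∂n| = f ρ V_g
|∂P/∂n| = 4.99×10⁻⁵ × 0.916 × 6.00 = 2.74×10⁻⁴ Pa/m
Isobar spacing: Δn = ΔP/|∂P/∂n| = 200 Pa / 2.74×10⁻⁴ Pa/m = 729750 m ≈ 730 km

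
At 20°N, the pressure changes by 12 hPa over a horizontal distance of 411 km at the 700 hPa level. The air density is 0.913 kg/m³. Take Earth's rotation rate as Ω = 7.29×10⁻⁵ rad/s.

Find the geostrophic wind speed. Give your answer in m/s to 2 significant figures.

Coriolis parameter at 20°N:
f = 2Ω sin φ = 2 × 7.29×10⁻⁵ × sin 20° = 4.99×10⁻⁵ s⁻¹
Pressure gradient: |∂P/∂n| = 1200 Pa / 411000 m = 2.92×10⁻³ Pa/m
Geostrophic balance (pressure-gradient force = Coriolis force):
V_g = (1/(fρ)) |∂P/∂n| = 2.92×10⁻³ / (4.99×10⁻⁵ × 0.913) = 64.1 m/s

64 m/s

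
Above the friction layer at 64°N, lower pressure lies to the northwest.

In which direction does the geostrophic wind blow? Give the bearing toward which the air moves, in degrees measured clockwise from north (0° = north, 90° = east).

045°

The pressure-gradient force points toward the northwest (bearing 315°).
Geostrophic balance: in the Northern Hemisphere the Coriolis force deflects motion to the right, so the geostrophic wind blows 90° to the right of the pressure-gradient force (low pressure on the left).
Rotating 315° by 90° clockwise gives 045° — the wind blows toward the northeast.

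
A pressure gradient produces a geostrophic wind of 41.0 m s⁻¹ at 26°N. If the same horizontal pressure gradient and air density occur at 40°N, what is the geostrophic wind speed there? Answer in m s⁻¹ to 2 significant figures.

With the same pressure gradient and density, V_g ∝ 1/f ∝ 1/sin φ.
V₂ = V₁ · sin φ₁ / sin φ₂ = 41.0 × sin 26° / sin 40°
V₂ = 41.0 × 0.4384/0.6428 = 28 m s⁻¹

28 m s⁻¹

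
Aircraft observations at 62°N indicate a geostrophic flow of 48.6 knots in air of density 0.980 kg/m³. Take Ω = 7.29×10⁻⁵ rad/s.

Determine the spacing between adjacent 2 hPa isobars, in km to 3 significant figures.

Coriolis parameter at 62°N:
f = 2Ω sin φ = 2 × 7.29×10⁻⁵ × sin 62° = 1.29×10⁻⁴ s⁻¹
Wind speed in SI: 48.6 knots = 25.0 m/s
Geostrophic balance rearranged: |∂P/∂n| = f ρ V_g
|∂P/∂n| = 1.29×10⁻⁴ × 0.980 × 25.0 = 3.15×10⁻³ Pa/m
Isobar spacing: Δn = ΔP/|∂P/∂n| = 200 Pa / 3.15×10⁻³ Pa/m = 63407 m ≈ 63.4 km

63.4 km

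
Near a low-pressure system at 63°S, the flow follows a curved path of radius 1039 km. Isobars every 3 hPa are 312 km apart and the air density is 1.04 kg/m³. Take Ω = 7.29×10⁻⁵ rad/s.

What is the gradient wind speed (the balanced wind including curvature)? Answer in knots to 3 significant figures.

13.2 knots

Coriolis parameter at 63°S:
f = 2Ω sin φ = 2 × 7.29×10⁻⁵ × sin 63° = 1.30×10⁻⁴ s⁻¹
Pressure gradient: |∂P/∂n| = 300 Pa / 312000 m = 9.62×10⁻⁴ Pa/m
Geostrophic speed: V_g = |∂P/∂n|/(fρ) = 9.62×10⁻⁴/(1.30×10⁻⁴ × 1.04) = 7.12 m/s
Around a low, centrifugal force acts outward with Coriolis, so pressure-gradient force balances both:
(1/ρ)|∂P/∂n| = fV + V²/R  →  V² + fR·V − fR·V_g = 0
With fR = 1.30×10⁻⁴ × 1039×10³ m = 135 m/s:
V = [−fR + √((fR)² + 4 fR V_g)]/2 = [−135 + √(135² + 4×135×7.12)]/2 = 6.78 m/s
Subgeostrophic (V < V_g = 7.12 m/s), as expected around a low.
Converting: 6.78 m/s × 1.944 = 13.2 knots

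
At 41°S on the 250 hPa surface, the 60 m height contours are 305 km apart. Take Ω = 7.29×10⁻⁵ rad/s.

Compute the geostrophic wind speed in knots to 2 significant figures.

39 knots

Coriolis parameter at 41°S:
f = 2Ω sin φ = 2 × 7.29×10⁻⁵ × sin 41° = 9.57×10⁻⁵ s⁻¹
Height gradient: |∂Z/∂n| = 60 m / 305000 m = 1.97×10⁻⁴
On a pressure surface, geostrophic balance gives V_g = (g/f)|∂Z/∂n|:
V_g = 9.81 × 1.97×10⁻⁴ / 9.57×10⁻⁵ = 20.2 m/s
Converting: 20.2 m/s × 1.944 = 39 knots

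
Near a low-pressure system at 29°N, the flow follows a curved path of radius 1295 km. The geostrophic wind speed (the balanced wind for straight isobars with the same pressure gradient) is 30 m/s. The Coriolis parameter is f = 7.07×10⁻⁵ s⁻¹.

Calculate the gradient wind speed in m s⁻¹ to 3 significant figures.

Around a low, centrifugal force acts outward with Coriolis, so pressure-gradient force balances both:
(1/ρ)|∂P/∂n| = fV + V²/R  →  V² + fR·V − fR·V_g = 0
With fR = 7.07×10⁻⁵ × 1295×10³ m = 91.6 m/s:
V = [−fR + √((fR)² + 4 fR V_g)]/2 = [−91.6 + √(91.6² + 4×91.6×30)]/2 = 23.8 m/s
Subgeostrophic (V < V_g = 30 m/s), as expected around a low.

23.8 m s⁻¹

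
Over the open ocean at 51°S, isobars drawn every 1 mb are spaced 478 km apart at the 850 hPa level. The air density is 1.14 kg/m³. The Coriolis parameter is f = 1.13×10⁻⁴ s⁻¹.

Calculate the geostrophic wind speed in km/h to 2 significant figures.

Pressure gradient: |∂P/∂n| = 100 Pa / 478000 m = 2.09×10⁻⁴ Pa/m
Geostrophic balance (pressure-gradient force = Coriolis force):
V_g = (1/(fρ)) |∂P/∂n| = 2.09×10⁻⁴ / (1.13×10⁻⁴ × 1.14) = 1.62 m/s
Converting: 1.62 m/s × 3.6 = 5.8 km/h

5.8 km/h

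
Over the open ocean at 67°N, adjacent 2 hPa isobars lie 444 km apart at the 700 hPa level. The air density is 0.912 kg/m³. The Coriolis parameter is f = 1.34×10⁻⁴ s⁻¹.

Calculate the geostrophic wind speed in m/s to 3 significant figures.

Pressure gradient: |∂P/∂n| = 200 Pa / 444000 m = 4.50×10⁻⁴ Pa/m
Geostrophic balance (pressure-gradient force = Coriolis force):
V_g = (1/(fρ)) |∂P/∂n| = 4.50×10⁻⁴ / (1.34×10⁻⁴ × 0.912) = 3.69 m/s

3.69 m/s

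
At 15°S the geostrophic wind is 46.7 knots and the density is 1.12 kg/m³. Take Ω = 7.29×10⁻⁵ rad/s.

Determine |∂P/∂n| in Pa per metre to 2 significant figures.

Coriolis parameter at 15°S:
f = 2Ω sin φ = 2 × 7.29×10⁻⁵ × sin 15° = 3.77×10⁻⁵ s⁻¹
Wind speed in SI: 46.7 knots = 24.0 m/s
Geostrophic balance rearranged: |∂P/∂n| = f ρ V_g
|∂P/∂n| = 3.77×10⁻⁵ × 1.12 × 24.0 = 1.02×10⁻³ Pa/m

1.0×10⁻³ Pa/m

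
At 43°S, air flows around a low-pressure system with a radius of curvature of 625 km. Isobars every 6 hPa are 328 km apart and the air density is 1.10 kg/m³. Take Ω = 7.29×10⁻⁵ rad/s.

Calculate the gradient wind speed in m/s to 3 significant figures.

Coriolis parameter at 43°S:
f = 2Ω sin φ = 2 × 7.29×10⁻⁵ × sin 43° = 9.94×10⁻⁵ s⁻¹
Pressure gradient: |∂P/∂n| = 600 Pa / 328000 m = 1.83×10⁻³ Pa/m
Geostrophic speed: V_g = |∂P/∂n|/(fρ) = 1.83×10⁻³/(9.94×10⁻⁵ × 1.10) = 16.7 m/s
Around a low, centrifugal force acts outward with Coriolis, so pressure-gradient force balances both:
(1/ρ)|∂P/∂n| = fV + V²/R  →  V² + fR·V − fR·V_g = 0
With fR = 9.94×10⁻⁵ × 625×10³ m = 62.1 m/s:
V = [−fR + √((fR)² + 4 fR V_g)]/2 = [−62.1 + √(62.1² + 4×62.1×16.7)]/2 = 13.7 m/s
Subgeostrophic (V < V_g = 16.7 m/s), as expected around a low.

13.7 m/s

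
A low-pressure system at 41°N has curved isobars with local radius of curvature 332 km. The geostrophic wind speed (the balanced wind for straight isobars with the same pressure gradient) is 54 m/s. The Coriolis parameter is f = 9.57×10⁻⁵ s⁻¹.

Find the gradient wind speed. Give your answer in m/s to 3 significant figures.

Around a low, centrifugal force acts outward with Coriolis, so pressure-gradient force balances both:
(1/ρ)|∂P/∂n| = fV + V²/R  →  V² + fR·V − fR·V_g = 0
With fR = 9.57×10⁻⁵ × 332×10³ m = 31.8 m/s:
V = [−fR + √((fR)² + 4 fR V_g)]/2 = [−31.8 + √(31.8² + 4×31.8×54)]/2 = 28.5 m/s
Subgeostrophic (V < V_g = 54 m/s), as expected around a low.

28.5 m/s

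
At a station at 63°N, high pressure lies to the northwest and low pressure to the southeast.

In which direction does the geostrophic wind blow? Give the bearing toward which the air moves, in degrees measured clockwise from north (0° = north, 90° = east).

225°

The pressure-gradient force points toward the southeast (bearing 135°).
Geostrophic balance: in the Northern Hemisphere the Coriolis force deflects motion to the right, so the geostrophic wind blows 90° to the right of the pressure-gradient force (low pressure on the left).
Rotating 135° by 90° clockwise gives 225° — the wind blows toward the southwest.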